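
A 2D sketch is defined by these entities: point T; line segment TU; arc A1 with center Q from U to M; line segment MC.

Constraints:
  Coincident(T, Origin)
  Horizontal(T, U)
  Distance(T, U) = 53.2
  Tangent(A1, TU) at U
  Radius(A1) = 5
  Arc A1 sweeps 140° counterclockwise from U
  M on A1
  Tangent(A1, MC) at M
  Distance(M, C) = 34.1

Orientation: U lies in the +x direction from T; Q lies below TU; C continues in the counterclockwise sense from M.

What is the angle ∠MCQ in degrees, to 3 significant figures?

8.34°

On A1, U sits at bearing 90° from Q; a 140° counterclockwise sweep puts M at bearing 230°, so M = Q + 5.0·(cos 230°, sin 230°) = (50.0, -8.83). Since A1 is tangent to MC there, QM ⟂ MC, so MC runs along (−sin 230°, cos 230°); with |MC| = 34.1, C = (76.1, -30.7). Then cos ∠MCQ = CM·CQ / (|CM||CQ|), giving 8.34°.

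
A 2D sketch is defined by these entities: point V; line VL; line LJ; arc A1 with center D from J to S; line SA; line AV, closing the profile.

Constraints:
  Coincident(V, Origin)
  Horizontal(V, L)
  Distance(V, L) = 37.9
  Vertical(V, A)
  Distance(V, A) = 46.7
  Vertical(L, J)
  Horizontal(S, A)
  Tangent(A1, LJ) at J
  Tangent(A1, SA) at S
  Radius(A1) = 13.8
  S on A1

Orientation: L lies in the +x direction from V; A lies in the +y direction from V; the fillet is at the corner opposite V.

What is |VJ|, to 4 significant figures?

50.19

V is at the origin; V and L share the same y with |VL| = 37.9 and L on the +x side, so L = (37.90, 0.000). V and A share the same x with |VA| = 46.7 and A on the +y side, so A = (0.000, 46.70). The virtual corner opposite V is at (37.90, 46.70). The tangent condition forces DJ to be normal to LJ and A1 meets SA tangentially, so DS is at right angles to SA, with radius 13.8, so the center D sits 13.8 in from both sides at D = (24.10, 32.90). That places the tangent points at J = (37.90, 32.90) on LJ and S = (24.10, 46.70) on SA. Then |VJ| = |J − V| = 50.19.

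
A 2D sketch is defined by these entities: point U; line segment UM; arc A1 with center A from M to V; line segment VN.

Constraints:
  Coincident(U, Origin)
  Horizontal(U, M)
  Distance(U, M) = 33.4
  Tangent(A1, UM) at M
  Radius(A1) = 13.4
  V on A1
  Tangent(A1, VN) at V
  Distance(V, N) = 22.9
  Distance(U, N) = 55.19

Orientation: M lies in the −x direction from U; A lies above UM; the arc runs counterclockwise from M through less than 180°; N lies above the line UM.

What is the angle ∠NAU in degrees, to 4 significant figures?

123.2°

Checks: |AV| = 13.40 ✓; ∠(AV, VN) = 90.00° ✓; |VN| = 22.90 ✓; |UN| = 55.19 ✓.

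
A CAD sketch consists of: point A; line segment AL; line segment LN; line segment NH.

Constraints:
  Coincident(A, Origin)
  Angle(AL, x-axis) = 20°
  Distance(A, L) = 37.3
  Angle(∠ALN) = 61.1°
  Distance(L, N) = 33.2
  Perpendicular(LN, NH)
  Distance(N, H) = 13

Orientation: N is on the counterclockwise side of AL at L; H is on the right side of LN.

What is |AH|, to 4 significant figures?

48.11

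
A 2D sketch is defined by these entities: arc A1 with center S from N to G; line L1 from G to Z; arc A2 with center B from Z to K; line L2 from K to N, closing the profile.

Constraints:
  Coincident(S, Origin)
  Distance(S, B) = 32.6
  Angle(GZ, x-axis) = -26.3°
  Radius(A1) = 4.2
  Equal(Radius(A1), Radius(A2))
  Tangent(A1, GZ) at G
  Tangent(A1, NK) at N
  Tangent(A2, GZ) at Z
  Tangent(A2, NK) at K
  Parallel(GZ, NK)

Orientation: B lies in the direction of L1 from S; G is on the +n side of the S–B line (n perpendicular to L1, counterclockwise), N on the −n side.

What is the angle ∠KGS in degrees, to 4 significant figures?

75.55°

Tangency of A1 to both parallel lines with radius 4.2 puts G and N at S ± 4.2·n: G = (1.861, 3.765), N = (-1.861, -3.765). Equal radii place Z and K the same way about B: Z = B + 4.2·n = (31.09, -10.68), K = B − 4.2·n = (27.36, -18.21). Then cos ∠KGS = GK·GS / (|GK||GS|), giving 75.55°.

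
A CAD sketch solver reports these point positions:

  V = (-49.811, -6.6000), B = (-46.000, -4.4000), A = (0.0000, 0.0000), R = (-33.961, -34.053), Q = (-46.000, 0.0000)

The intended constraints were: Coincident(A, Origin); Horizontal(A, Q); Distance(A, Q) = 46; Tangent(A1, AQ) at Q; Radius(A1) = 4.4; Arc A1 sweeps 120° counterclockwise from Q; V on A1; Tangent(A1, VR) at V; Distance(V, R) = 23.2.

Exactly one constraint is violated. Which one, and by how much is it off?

Distance(V, R) = 23.2 — off by 8.50.

A = (0.00, 0.00) ✓; A.y = 0.00, Q.y = 0.00 ✓; |AQ| = 46.00 ✓; ∠(BQ, QA) = 90.00° ✓; |BQ| = 4.400 ✓; bearing(B→V) − bearing(B→Q) = 120.0° ✓; |BV| = 4.400 ✓; ∠(BV, VR) = 90.00° ✓; |VR| = 31.70 ✗.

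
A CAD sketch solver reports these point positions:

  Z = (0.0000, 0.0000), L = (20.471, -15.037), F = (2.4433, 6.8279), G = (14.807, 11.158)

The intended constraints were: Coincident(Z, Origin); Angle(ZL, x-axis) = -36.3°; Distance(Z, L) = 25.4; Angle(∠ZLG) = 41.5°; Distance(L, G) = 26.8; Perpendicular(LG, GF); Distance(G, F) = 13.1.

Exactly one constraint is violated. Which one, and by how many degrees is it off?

Perpendicular(LG, GF) — off by 7.10°.

Z = (0.00, 0.00) ✓; ZL at -36.30° ✓; |ZL| = 25.40 ✓; ∠ZLG = 41.50° ✓; |LG| = 26.80 ✓; ∠(LG, GF) = 97.10° ✗; |GF| = 13.10 ✓.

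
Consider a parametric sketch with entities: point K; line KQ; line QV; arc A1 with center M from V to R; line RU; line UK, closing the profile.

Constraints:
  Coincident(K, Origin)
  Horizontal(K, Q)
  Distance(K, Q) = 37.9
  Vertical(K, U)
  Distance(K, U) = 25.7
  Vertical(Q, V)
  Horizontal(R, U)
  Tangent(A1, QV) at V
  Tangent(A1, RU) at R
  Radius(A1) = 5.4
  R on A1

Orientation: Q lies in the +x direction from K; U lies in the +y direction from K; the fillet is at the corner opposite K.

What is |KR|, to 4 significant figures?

41.43

K is at the origin; K and Q share the same y with |KQ| = 37.9 and Q on the +x side, so Q = (37.90, 0.000). KU is vertical with |KU| = 25.7 and U on the +y side, so U = (0.000, 25.70). The virtual corner opposite K is at (37.90, 25.70). A1 meets QV tangentially, so MV is at right angles to QV and the tangent condition forces MR to be normal to RU, with radius 5.4, so the center M sits 5.4 in from both sides at M = (32.50, 20.30). That places the tangent points at V = (37.90, 20.30) on QV and R = (32.50, 25.70) on RU. Then |KR| = |R − K| = 41.43.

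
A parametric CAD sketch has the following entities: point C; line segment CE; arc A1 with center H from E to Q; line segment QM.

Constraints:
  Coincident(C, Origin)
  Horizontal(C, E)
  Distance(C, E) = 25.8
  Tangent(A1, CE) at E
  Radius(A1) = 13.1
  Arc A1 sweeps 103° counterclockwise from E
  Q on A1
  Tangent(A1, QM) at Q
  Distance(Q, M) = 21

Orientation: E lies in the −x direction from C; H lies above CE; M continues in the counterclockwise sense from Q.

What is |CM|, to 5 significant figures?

40.599

C is at the origin; CE is horizontal with |CE| = 25.8 and E on the −x side, so E = (-25.800, 0.0000). The tangent condition forces HE to be normal to CE, so H = E + (0, 13.1) = (-25.800, 13.100). On A1, E sits at bearing -90° from H; a 103° counterclockwise sweep puts Q at bearing 13°, so Q = H + 13.1·(cos 13°, sin 13°) = (-13.036, 16.047). A1 meets QM tangentially, so HQ is at right angles to QM, so QM runs along (−sin 13°, cos 13°); with |QM| = 21.0, M = (-17.760, 36.509). Then |CM| = |M − C| = 40.599.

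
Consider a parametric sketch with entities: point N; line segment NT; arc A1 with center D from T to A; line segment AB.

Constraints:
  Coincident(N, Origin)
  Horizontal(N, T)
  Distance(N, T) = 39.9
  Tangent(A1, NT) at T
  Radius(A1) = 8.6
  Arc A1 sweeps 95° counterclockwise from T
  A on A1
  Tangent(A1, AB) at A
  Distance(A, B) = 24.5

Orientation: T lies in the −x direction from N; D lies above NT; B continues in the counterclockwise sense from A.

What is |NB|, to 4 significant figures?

47.54

On A1, T sits at bearing -90° from D; a 95° counterclockwise sweep puts A at bearing 5°, so A = D + 8.6·(cos 5°, sin 5°) = (-31.33, 9.350). A1 meets AB tangentially, so DA is at right angles to AB, so AB runs along (−sin 5°, cos 5°); with |AB| = 24.5, B = (-33.47, 33.76). Then |NB| = |B − N| = 47.54.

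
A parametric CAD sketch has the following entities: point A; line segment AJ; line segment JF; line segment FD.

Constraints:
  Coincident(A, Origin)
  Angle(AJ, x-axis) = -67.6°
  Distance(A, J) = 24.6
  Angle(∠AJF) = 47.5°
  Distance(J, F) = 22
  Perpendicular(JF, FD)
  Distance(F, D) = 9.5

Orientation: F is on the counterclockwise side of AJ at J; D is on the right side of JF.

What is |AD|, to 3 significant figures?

28.2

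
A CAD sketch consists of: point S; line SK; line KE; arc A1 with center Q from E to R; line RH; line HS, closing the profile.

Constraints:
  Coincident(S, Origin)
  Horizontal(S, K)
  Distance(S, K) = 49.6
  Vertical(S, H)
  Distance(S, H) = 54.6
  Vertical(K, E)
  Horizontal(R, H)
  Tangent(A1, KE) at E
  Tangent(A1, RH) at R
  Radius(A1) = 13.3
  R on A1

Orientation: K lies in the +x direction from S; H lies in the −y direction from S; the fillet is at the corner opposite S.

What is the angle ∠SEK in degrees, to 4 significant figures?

50.22°

The virtual corner opposite S is at (49.60, -54.60). Since A1 is tangent to KE there, QE ⟂ KE and A1 meets RH tangentially, so QR is at right angles to RH, with radius 13.3, so the center Q sits 13.3 in from both sides at Q = (36.30, -41.30). That places the tangent points at E = (49.60, -41.30) on KE and R = (36.30, -54.60) on RH. Then cos ∠SEK = ES·EK / (|ES||EK|), giving 50.22°.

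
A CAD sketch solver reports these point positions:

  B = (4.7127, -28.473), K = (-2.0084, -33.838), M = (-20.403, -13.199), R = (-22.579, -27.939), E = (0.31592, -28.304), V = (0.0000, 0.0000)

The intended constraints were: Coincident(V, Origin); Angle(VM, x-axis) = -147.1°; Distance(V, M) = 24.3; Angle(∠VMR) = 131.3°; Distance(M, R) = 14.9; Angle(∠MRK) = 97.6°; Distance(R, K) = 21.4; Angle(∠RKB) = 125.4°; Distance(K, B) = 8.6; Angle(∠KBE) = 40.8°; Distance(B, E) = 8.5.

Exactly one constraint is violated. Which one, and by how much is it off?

Distance(B, E) = 8.5 — off by 4.10.

V = (0.00, 0.00) ✓; VM at -147.1° ✓; |VM| = 24.30 ✓; ∠VMR = 131.3° ✓; |MR| = 14.90 ✓; ∠MRK = 97.60° ✓; |RK| = 21.40 ✓; ∠RKB = 125.4° ✓; |KB| = 8.600 ✓; ∠KBE = 40.80° ✓; |BE| = 4.400 ✗.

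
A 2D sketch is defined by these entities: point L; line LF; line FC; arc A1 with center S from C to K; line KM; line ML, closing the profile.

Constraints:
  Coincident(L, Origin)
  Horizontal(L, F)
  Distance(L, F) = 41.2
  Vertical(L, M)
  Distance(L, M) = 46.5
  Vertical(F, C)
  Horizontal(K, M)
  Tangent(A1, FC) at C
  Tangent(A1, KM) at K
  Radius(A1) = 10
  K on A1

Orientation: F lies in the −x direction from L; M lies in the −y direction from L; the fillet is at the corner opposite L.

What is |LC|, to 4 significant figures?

55.04

The virtual corner opposite L is at (-41.20, -46.50). Tangency of A1 to FC means the radius SC is perpendicular to FC and A1 meets KM tangentially, so SK is at right angles to KM, with radius 10.0, so the center S sits 10.0 in from both sides at S = (-31.20, -36.50). That places the tangent points at C = (-41.20, -36.50) on FC and K = (-31.20, -46.50) on KM. Then |LC| = |C − L| = 55.04.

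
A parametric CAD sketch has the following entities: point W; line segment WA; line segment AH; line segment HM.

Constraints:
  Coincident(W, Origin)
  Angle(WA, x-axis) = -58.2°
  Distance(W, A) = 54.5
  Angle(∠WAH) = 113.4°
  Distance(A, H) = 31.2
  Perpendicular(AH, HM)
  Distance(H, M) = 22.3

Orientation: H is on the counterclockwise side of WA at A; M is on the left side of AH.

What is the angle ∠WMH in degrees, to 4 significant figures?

117.7°

W is at the origin; WA runs at -58.2° with length 54.5, so A = 54.5·(cos -58.2°, sin -58.2°) = (28.72, -46.32). ∠WAH = 113.4°, so AH runs at -58.2° + (180° − 113.4°) = 8.400° from the x-axis; with |AH| = 31.2, H = A + 31.2·(cos 8.400°, sin 8.400°) = (59.58, -41.76). AH is perpendicular to HM; with |HM| = 22.3 on the left of AH, M = H + 22.3·(-0.1461, 0.9893) = (56.33, -19.70). Then cos ∠WMH = MW·MH / (|MW||MH|), giving 117.7°.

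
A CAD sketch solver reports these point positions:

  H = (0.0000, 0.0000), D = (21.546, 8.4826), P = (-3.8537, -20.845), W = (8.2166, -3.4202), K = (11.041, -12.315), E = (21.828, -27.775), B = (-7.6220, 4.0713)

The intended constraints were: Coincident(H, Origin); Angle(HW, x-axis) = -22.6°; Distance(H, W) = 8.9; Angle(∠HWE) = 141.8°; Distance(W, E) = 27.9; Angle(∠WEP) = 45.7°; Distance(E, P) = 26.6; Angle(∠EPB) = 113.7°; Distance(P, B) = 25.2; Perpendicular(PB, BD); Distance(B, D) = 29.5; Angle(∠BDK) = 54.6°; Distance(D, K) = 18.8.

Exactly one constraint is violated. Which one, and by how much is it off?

Distance(D, K) = 18.8 — off by 4.50.

H = (0.00, 0.00) ✓; HW at -22.60° ✓; |HW| = 8.900 ✓; ∠HWE = 141.8° ✓; |WE| = 27.90 ✓; ∠WEP = 45.70° ✓; |EP| = 26.60 ✓; ∠EPB = 113.7° ✓; |PB| = 25.20 ✓; ∠(PB, BD) = 90.00° ✓; |BD| = 29.50 ✓; ∠BDK = 54.60° ✓; |DK| = 23.30 ✗.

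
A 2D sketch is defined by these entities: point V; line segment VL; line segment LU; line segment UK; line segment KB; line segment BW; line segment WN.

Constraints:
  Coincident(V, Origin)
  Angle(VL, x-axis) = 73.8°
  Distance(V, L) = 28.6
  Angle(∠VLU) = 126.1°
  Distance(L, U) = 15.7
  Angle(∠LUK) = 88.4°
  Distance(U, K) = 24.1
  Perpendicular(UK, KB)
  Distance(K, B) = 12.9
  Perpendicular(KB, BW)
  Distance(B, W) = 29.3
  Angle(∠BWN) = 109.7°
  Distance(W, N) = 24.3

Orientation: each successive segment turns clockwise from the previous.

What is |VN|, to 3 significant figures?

56.1

V is at the origin; VL runs at 73.8° with length 28.6, so L = (7.98, 27.5). ∠VLU = 126.1° gives LU at 19.9° from the x-axis; with |LU| = 15.7, U = (22.7, 32.8). ∠LUK = 88.4° gives UK at -71.7° from the x-axis; with |UK| = 24.1, K = (30.3, 9.93). UK is perpendicular to KB, so KB runs at -162°; with |KB| = 12.9, B = (18.1, 5.88). The perpendicularity gives BW at right angles to KB, so BW runs at 108°; with |BW| = 29.3, W = (8.86, 33.7). ∠BWN = 109.7° gives WN at 38.0° from the x-axis; with |WN| = 24.3, N = (28.0, 48.7). Then |VN| = |N − V| = 56.1.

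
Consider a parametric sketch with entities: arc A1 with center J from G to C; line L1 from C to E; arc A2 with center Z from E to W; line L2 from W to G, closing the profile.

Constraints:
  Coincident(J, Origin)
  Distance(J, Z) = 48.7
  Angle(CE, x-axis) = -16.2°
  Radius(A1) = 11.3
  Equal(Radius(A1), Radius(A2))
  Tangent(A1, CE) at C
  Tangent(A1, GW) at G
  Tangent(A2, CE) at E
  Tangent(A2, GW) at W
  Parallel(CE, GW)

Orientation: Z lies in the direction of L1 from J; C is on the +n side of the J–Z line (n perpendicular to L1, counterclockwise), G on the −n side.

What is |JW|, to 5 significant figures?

49.994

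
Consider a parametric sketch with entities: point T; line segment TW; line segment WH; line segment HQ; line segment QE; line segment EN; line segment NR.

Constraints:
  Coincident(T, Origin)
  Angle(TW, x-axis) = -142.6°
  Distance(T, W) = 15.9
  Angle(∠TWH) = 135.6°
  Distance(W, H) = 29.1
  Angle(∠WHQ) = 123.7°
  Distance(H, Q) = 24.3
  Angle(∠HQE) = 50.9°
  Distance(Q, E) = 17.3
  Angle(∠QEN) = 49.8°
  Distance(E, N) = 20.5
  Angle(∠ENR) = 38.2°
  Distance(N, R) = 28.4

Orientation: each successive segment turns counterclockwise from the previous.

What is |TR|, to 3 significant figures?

52.2

T is at the origin; TW runs at -142.6° with length 15.9, so W = (-12.6, -9.66). ∠TWH = 135.6° gives WH at -98.2° from the x-axis; with |WH| = 29.1, H = (-16.8, -38.5). ∠WHQ = 123.7° gives HQ at -41.9° from the x-axis; with |HQ| = 24.3, Q = (1.31, -54.7). ∠HQE = 50.9° gives QE at 87.2° from the x-axis; with |QE| = 17.3, E = (2.15, -37.4). ∠QEN = 49.8° gives EN at -143° from the x-axis; with |EN| = 20.5, N = (-14.1, -49.9). ∠ENR = 38.2° gives NR at -0.800° from the x-axis; with |NR| = 28.4, R = (14.3, -50.3). Then |TR| = |R − T| = 52.2.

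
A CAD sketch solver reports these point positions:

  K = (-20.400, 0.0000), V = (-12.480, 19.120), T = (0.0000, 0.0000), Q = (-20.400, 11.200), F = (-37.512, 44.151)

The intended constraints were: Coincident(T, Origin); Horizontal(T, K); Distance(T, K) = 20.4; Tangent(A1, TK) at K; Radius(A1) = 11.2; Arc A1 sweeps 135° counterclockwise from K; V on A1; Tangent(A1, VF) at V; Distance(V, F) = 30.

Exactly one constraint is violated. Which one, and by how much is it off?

Distance(V, F) = 30 — off by 5.40.

T = (0.00, 0.00) ✓; T.y = 0.00, K.y = 0.00 ✓; |TK| = 20.40 ✓; ∠(QK, KT) = 90.00° ✓; |QK| = 11.20 ✓; bearing(Q→V) − bearing(Q→K) = 135.0° ✓; |QV| = 11.20 ✓; ∠(QV, VF) = 90.00° ✓; |VF| = 35.40 ✗.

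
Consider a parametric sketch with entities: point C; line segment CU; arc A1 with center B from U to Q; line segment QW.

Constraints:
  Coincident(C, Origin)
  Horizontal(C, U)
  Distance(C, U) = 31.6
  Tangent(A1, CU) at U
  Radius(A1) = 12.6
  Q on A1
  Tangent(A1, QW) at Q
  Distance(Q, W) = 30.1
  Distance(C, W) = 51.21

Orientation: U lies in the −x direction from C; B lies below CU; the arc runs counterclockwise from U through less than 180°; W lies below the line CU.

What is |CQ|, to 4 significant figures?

46.41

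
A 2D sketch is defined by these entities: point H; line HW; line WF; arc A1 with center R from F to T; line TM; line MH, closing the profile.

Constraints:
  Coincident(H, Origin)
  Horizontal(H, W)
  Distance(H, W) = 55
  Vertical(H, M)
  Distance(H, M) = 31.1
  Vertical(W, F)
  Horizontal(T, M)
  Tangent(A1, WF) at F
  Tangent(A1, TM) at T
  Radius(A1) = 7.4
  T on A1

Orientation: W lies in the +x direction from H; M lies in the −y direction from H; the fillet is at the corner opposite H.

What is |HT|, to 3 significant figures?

56.9

The virtual corner opposite H is at (55.0, -31.1). Since A1 is tangent to WF there, RF ⟂ WF and tangency of A1 to TM means the radius RT is perpendicular to TM, with radius 7.4, so the center R sits 7.4 in from both sides at R = (47.6, -23.7). That places the tangent points at F = (55.0, -23.7) on WF and T = (47.6, -31.1) on TM. Then |HT| = |T − H| = 56.9.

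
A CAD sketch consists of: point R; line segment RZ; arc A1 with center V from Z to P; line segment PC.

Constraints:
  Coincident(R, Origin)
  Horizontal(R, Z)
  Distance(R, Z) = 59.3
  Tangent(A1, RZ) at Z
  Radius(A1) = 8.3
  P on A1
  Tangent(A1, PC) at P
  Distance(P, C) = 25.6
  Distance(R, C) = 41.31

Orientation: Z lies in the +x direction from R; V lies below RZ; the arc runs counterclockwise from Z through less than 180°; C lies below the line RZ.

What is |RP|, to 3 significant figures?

53.4

R is at the origin; RZ is horizontal with |RZ| = 59.3 and Z on the +x side, so Z = (59.3, 0.00). The tangent condition forces VZ to be normal to RZ, so V = Z + (0, -8.3) = (59.3, -8.30). Since VP ⟂ PC (tangency), |VC| = √(8.3² + 25.6²) = 26.9 regardless of where P sits on A1. So C lies on both circle(R, 41.31) and circle(V, 26.9); the below-RZ intersection is C = (35.6, -21.0). P is the foot of the tangent from C: P = (53.3, -2.55).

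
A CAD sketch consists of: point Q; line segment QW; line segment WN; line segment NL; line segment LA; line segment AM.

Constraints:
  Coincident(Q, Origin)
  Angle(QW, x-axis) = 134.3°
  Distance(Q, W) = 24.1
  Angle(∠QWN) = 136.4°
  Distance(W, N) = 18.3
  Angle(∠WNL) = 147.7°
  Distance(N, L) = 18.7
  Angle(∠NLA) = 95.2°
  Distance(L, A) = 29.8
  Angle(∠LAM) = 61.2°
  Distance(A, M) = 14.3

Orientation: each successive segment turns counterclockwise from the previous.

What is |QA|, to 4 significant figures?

42.88

Q is at the origin; QW runs at 134.3° with length 24.1, so W = (-16.83, 17.25). ∠QWN = 136.4° gives WN at 177.9° from the x-axis; with |WN| = 18.3, N = (-35.12, 17.92). ∠WNL = 147.7° gives NL at -149.8° from the x-axis; with |NL| = 18.7, L = (-51.28, 8.512). ∠NLA = 95.2° gives LA at -65.00° from the x-axis; with |LA| = 29.8, A = (-38.69, -18.50). Then |QA| = |A − Q| = 42.88.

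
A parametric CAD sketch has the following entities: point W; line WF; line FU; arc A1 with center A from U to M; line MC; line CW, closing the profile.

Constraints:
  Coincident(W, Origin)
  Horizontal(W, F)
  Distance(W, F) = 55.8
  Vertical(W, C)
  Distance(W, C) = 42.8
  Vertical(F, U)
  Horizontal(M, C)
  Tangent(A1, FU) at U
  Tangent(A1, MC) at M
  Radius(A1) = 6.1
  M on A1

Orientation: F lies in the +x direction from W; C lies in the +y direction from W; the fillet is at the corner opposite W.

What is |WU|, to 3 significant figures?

66.8

W is at the origin; W and F share the same y with |WF| = 55.8 and F on the +x side, so F = (55.8, 0.00). W and C share the same x with |WC| = 42.8 and C on the +y side, so C = (0.00, 42.8). The virtual corner opposite W is at (55.8, 42.8). A1 meets FU tangentially, so AU is at right angles to FU and the tangent condition forces AM to be normal to MC, with radius 6.1, so the center A sits 6.1 in from both sides at A = (49.7, 36.7). That places the tangent points at U = (55.8, 36.7) on FU and M = (49.7, 42.8) on MC. Then |WU| = |U − W| = 66.8.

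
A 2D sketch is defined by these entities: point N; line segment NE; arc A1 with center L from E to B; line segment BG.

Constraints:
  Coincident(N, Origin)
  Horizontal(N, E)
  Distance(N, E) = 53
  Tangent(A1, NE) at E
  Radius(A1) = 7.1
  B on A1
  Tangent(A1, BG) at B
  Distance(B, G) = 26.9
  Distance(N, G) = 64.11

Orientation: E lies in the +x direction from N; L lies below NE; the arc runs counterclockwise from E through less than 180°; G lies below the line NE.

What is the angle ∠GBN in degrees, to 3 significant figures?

118°

N is at the origin; N and E share the same y with |NE| = 53.0 and E on the +x side, so E = (53.0, 0.00). The tangent condition forces LE to be normal to NE, so L = E + (0, -7.1) = (53.0, -7.10). Since LB ⟂ BG (tangency), |LG| = √(7.1² + 26.9²) = 27.8 regardless of where B sits on A1. So G lies on both circle(N, 64.11) and circle(L, 27.8); the below-NE intersection is G = (53.8, -34.9). B is the foot of the tangent from G: B = (46.2, -9.10).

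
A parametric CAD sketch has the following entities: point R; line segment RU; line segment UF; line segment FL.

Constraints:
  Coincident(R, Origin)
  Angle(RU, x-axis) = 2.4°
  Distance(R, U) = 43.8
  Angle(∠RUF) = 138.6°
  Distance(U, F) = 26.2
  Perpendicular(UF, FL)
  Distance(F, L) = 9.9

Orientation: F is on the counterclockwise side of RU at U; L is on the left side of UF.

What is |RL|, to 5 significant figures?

62.056

R is at the origin; RU runs at 2.4° with length 43.8, so U = 43.8·(cos 2.4°, sin 2.4°) = (43.762, 1.8342). ∠RUF = 138.6°, so UF runs at 2.4° + (180° − 138.6°) = 43.800° from the x-axis; with |UF| = 26.2, F = U + 26.2·(cos 43.800°, sin 43.800°) = (62.672, 19.968). The perpendicularity gives FL at right angles to UF; with |FL| = 9.9 on the left of UF, L = F + 9.9·(-0.69214, 0.72176) = (55.819, 27.114). Then |RL| = |L − R| = 62.056.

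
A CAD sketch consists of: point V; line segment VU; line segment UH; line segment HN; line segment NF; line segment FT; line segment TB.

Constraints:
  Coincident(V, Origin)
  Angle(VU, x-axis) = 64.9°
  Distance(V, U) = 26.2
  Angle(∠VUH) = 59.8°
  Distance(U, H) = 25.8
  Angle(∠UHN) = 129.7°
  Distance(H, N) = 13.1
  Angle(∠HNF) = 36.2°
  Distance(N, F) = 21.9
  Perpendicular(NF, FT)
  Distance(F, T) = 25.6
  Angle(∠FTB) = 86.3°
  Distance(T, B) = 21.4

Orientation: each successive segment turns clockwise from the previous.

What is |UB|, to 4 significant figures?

41.79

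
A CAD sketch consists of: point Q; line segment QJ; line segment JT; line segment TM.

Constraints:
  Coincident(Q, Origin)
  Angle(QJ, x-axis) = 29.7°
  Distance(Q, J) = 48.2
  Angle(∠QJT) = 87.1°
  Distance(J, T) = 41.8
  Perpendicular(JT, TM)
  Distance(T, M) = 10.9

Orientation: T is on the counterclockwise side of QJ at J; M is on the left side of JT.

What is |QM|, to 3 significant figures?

54.2

∠QJT = 87.1°, so JT runs at 29.7° + (180° − 87.1°) = 123° from the x-axis; with |JT| = 41.8, T = J + 41.8·(cos 123°, sin 123°) = (19.3, 59.1). JT is perpendicular to TM; with |TM| = 10.9 on the left of JT, M = T + 10.9·(-0.842, -0.539) = (10.2, 53.2). Then |QM| = |M − Q| = 54.2.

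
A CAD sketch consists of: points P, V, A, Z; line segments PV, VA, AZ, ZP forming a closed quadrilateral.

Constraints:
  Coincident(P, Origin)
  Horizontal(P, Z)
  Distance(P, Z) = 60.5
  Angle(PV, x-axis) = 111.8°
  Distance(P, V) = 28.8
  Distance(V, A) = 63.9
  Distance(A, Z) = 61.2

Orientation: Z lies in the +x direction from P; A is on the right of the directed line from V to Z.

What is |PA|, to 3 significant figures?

35.2

Checks: PV at 111.8° ✓; |VA| = 63.90 ✓; |AZ| = 61.20 ✓.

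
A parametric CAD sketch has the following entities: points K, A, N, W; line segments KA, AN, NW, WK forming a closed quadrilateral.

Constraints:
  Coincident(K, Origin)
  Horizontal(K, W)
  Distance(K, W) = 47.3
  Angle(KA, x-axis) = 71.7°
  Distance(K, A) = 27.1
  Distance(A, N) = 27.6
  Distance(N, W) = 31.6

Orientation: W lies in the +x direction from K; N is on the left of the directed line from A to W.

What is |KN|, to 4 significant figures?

46.40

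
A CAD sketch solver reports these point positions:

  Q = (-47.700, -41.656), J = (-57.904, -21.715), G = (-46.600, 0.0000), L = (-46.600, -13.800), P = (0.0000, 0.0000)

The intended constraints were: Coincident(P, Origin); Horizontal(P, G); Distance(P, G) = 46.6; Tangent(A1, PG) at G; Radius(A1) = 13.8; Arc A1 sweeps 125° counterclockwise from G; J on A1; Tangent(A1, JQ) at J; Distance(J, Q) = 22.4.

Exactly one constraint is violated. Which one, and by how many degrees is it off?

Tangent(A1, JQ) at J — off by 7.90°.

P = (0.00, 0.00) ✓; P.y = 0.00, G.y = 0.00 ✓; |PG| = 46.60 ✓; ∠(LG, GP) = 90.00° ✓; |LG| = 13.80 ✓; bearing(L→J) − bearing(L→G) = 125.0° ✓; |LJ| = 13.80 ✓; ∠(LJ, JQ) = 97.90° ✗; |JQ| = 22.40 ✓.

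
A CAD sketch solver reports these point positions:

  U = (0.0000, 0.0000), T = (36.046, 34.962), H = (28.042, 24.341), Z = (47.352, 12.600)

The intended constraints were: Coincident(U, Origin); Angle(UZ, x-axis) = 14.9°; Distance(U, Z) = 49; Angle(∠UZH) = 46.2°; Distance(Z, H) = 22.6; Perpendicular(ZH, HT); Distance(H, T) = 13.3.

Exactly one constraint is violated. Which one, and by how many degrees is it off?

Perpendicular(ZH, HT) — off by 5.70°.

U = (0.00, 0.00) ✓; UZ at 14.90° ✓; |UZ| = 49.00 ✓; ∠UZH = 46.20° ✓; |ZH| = 22.60 ✓; ∠(ZH, HT) = 95.70° ✗; |HT| = 13.30 ✓.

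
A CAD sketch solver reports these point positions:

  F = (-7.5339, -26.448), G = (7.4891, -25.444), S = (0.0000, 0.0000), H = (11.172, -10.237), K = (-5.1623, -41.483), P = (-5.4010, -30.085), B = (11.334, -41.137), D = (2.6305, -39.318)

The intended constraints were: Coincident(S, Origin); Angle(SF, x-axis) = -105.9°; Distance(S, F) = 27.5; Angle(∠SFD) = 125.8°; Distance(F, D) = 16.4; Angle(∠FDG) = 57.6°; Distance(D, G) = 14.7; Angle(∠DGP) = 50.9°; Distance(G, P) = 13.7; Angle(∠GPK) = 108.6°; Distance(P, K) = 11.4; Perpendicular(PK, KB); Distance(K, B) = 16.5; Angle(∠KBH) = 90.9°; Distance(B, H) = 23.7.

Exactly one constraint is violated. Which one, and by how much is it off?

Distance(B, H) = 23.7 — off by 7.20.

S = (0.00, 0.00) ✓; SF at -105.9° ✓; |SF| = 27.50 ✓; ∠SFD = 125.8° ✓; |FD| = 16.40 ✓; ∠FDG = 57.60° ✓; |DG| = 14.70 ✓; ∠DGP = 50.90° ✓; |GP| = 13.70 ✓; ∠GPK = 108.6° ✓; |PK| = 11.40 ✓; ∠(PK, KB) = 90.00° ✓; |KB| = 16.50 ✓; ∠KBH = 90.90° ✓; |BH| = 30.90 ✗.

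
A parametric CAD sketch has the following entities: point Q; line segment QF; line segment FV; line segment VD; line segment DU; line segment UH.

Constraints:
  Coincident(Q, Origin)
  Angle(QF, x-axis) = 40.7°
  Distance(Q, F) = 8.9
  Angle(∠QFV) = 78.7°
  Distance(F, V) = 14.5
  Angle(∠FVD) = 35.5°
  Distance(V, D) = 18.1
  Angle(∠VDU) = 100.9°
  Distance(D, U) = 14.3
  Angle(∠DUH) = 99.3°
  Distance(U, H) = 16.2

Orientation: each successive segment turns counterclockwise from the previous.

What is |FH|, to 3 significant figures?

12.8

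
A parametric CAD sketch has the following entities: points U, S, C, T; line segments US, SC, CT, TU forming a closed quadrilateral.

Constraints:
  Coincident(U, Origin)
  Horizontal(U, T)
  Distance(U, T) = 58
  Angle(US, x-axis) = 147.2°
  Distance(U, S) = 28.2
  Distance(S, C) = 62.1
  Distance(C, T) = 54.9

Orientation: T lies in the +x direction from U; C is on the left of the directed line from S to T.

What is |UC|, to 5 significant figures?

55.600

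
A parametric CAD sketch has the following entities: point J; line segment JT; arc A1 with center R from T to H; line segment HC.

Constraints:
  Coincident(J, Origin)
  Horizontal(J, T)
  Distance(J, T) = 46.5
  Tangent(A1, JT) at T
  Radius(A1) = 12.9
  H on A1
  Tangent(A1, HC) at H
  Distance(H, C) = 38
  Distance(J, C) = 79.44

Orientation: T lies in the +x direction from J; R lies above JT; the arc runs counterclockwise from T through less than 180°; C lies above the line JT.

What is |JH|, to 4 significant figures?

60.60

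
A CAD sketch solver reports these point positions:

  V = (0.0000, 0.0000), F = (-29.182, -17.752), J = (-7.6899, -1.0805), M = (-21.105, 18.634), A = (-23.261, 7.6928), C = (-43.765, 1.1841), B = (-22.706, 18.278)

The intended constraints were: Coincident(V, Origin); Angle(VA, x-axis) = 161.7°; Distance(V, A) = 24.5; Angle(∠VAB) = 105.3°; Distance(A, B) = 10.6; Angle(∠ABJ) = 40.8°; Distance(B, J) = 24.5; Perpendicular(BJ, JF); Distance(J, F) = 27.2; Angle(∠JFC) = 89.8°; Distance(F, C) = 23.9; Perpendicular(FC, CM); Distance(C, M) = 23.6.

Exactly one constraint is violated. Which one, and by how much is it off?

Distance(C, M) = 23.6 — off by 5.00.

V = (0.00, 0.00) ✓; VA at 161.7° ✓; |VA| = 24.50 ✓; ∠VAB = 105.3° ✓; |AB| = 10.60 ✓; ∠ABJ = 40.80° ✓; |BJ| = 24.50 ✓; ∠(BJ, JF) = 90.00° ✓; |JF| = 27.20 ✓; ∠JFC = 89.80° ✓; |FC| = 23.90 ✓; ∠(FC, CM) = 90.00° ✓; |CM| = 28.60 ✗.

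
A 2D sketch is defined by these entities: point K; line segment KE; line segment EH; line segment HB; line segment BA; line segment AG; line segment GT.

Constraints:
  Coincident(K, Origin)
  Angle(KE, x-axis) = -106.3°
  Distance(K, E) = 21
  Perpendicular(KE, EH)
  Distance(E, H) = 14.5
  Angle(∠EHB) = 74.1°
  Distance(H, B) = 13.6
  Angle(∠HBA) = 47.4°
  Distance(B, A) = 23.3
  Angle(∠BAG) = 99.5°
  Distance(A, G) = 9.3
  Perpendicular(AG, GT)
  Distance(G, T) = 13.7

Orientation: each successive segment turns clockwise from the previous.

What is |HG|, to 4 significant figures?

15.65

K is at the origin; KE runs at -106.3° with length 21.0, so E = (-5.894, -20.16). KE is perpendicular to EH, so EH runs at 163.7°; with |EH| = 14.5, H = (-19.81, -16.09). ∠EHB = 74.1° gives HB at 57.80° from the x-axis; with |HB| = 13.6, B = (-12.56, -4.578). ∠HBA = 47.4° gives BA at -74.80° from the x-axis; with |BA| = 23.3, A = (-6.455, -27.06). ∠BAG = 99.5° gives AG at -155.3° from the x-axis; with |AG| = 9.3, G = (-14.90, -30.95). Then |HG| = |G − H| = 15.65.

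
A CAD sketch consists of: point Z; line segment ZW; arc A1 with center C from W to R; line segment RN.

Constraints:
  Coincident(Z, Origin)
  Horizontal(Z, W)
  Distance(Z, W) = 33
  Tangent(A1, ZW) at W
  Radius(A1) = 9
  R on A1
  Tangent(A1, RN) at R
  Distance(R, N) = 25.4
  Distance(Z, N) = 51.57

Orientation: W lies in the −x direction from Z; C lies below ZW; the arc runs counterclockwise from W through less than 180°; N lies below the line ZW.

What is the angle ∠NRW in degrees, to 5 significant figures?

129.85°

Checks: |CW| = 9.000 ✓; |CR| = 9.000 ✓; ∠(CR, RN) = 90.00° ✓; |RN| = 25.40 ✓; |ZN| = 51.57 ✓.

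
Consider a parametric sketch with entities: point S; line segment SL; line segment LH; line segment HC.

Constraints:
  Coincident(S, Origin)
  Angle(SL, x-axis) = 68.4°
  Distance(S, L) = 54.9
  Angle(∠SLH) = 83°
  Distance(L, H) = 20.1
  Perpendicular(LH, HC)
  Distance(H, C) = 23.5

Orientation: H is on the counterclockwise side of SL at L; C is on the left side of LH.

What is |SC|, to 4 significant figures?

33.77

∠SLH = 83.0°, so LH runs at 68.4° + (180° − 83.0°) = 165.4° from the x-axis; with |LH| = 20.1, H = L + 20.1·(cos 165.4°, sin 165.4°) = (0.7591, 56.11). LH is perpendicular to HC; with |HC| = 23.5 on the left of LH, C = H + 23.5·(-0.2521, -0.9677) = (-5.165, 33.37). Then |SC| = |C − S| = 33.77.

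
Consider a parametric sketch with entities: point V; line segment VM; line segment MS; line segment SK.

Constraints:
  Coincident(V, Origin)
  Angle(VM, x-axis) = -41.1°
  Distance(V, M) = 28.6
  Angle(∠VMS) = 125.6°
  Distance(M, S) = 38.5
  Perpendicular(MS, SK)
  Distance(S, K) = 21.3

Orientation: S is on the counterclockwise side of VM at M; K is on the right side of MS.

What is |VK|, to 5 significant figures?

70.898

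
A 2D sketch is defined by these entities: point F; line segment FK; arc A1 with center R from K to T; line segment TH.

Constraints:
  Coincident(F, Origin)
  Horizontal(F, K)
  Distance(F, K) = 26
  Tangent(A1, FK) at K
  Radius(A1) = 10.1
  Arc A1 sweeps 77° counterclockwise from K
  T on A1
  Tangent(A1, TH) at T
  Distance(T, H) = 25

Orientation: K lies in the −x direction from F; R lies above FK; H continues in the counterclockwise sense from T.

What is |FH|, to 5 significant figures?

33.867

F is at the origin; F and K share the same y with |FK| = 26.0 and K on the −x side, so K = (-26.000, 0.0000). A1 meets FK tangentially, so RK is at right angles to FK, so R = K + (0, 10.1) = (-26.000, 10.100). On A1, K sits at bearing -90° from R; a 77° counterclockwise sweep puts T at bearing -13°, so T = R + 10.1·(cos -13°, sin -13°) = (-16.159, 7.8280). Since A1 is tangent to TH there, RT ⟂ TH, so TH runs along (−sin -13°, cos -13°); with |TH| = 25.0, H = (-10.535, 32.187). Then |FH| = |H − F| = 33.867.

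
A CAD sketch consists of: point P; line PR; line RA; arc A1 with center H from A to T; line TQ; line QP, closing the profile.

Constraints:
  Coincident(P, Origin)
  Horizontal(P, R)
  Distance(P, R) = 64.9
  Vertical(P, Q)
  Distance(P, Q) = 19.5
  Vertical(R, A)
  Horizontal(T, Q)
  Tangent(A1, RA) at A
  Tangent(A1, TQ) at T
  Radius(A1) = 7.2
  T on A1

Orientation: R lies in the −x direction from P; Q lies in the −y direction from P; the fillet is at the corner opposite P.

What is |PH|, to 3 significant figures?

59.0

P is at the origin; PR is horizontal with |PR| = 64.9 and R on the −x side, so R = (-64.9, 0.00). PQ is vertical with |PQ| = 19.5 and Q on the −y side, so Q = (0.00, -19.5). The virtual corner opposite P is at (-64.9, -19.5). A1 meets RA tangentially, so HA is at right angles to RA and since A1 is tangent to TQ there, HT ⟂ TQ, with radius 7.2, so the center H sits 7.2 in from both sides at H = (-57.7, -12.3). Then |PH| = |H − P| = 59.0.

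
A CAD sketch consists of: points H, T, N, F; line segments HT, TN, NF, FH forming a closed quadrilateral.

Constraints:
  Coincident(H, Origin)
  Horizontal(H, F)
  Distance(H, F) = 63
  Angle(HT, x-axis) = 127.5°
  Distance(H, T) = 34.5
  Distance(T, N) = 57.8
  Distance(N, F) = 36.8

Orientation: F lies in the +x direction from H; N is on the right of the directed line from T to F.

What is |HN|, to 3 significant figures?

27.1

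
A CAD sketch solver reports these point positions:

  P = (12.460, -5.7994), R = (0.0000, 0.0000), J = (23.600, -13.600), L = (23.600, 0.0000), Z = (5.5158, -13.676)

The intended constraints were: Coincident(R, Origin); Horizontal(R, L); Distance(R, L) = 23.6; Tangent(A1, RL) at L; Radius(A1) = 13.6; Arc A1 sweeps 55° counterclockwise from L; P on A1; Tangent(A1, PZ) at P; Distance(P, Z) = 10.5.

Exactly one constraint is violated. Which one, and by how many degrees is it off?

Tangent(A1, PZ) at P — off by 6.40°.

R = (0.00, 0.00) ✓; R.y = 0.00, L.y = 0.00 ✓; |RL| = 23.60 ✓; ∠(JL, LR) = 90.00° ✓; |JL| = 13.60 ✓; bearing(J→P) − bearing(J→L) = 55.00° ✓; |JP| = 13.60 ✓; ∠(JP, PZ) = 96.40° ✗; |PZ| = 10.50 ✓.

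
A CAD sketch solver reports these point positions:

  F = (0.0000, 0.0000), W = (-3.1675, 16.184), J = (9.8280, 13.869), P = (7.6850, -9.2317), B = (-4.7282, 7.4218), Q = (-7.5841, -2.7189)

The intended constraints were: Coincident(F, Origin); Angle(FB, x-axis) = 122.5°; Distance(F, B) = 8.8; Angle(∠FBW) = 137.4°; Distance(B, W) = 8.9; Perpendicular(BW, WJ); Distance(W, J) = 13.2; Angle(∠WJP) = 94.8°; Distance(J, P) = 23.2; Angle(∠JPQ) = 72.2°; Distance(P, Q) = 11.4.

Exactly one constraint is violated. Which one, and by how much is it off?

Distance(P, Q) = 11.4 — off by 5.20.

F = (0.00, 0.00) ✓; FB at 122.5° ✓; |FB| = 8.800 ✓; ∠FBW = 137.4° ✓; |BW| = 8.900 ✓; ∠(BW, WJ) = 90.00° ✓; |WJ| = 13.20 ✓; ∠WJP = 94.80° ✓; |JP| = 23.20 ✓; ∠JPQ = 72.20° ✓; |PQ| = 16.60 ✗.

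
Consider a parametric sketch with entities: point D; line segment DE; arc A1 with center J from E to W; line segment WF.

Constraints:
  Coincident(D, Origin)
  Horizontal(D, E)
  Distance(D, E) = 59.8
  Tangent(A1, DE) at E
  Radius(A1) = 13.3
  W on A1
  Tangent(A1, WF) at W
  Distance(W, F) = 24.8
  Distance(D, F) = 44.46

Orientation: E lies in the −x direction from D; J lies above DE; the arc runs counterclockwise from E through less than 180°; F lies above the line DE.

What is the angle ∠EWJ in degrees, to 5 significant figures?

61.240°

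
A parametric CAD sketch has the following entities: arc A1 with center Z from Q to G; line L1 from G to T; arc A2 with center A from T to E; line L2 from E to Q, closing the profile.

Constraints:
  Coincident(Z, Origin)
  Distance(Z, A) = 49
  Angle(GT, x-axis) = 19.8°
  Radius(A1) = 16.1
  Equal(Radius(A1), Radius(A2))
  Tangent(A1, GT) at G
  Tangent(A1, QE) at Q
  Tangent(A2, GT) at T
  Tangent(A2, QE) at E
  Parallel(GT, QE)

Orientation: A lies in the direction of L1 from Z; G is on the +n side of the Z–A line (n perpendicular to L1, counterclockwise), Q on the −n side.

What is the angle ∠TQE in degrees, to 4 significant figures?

33.31°

The slot axis is L1's direction at 19.8°, so u = (cos 19.8°, sin 19.8°) = (0.9409, 0.3387) and n = (−sin 19.8°, cos 19.8°) = (-0.3387, 0.9409). Z is at the origin and A lies 49.0 along u from Z, so A = 49.0·u = (46.10, 16.60). Tangency of A1 to both parallel lines with radius 16.1 puts G and Q at Z ± 16.1·n: G = (-5.454, 15.15), Q = (5.454, -15.15). Equal radii place T and E the same way about A: T = A + 16.1·n = (40.65, 31.75), E = A − 16.1·n = (51.56, 1.450). Then cos ∠TQE = QT·QE / (|QT||QE|), giving 33.31°.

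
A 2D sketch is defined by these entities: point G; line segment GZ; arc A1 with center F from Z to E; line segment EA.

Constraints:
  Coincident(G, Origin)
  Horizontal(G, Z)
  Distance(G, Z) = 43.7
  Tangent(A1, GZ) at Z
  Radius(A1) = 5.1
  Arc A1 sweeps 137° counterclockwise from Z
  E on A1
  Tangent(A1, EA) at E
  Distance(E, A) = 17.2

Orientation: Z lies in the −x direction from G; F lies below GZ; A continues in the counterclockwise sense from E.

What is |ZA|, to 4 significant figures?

22.48

On A1, Z sits at bearing 90° from F; a 137° counterclockwise sweep puts E at bearing 227°, so E = F + 5.1·(cos 227°, sin 227°) = (-47.18, -8.830). A1 meets EA tangentially, so FE is at right angles to EA, so EA runs along (−sin 227°, cos 227°); with |EA| = 17.2, A = (-34.60, -20.56). Then |ZA| = |A − Z| = 22.48.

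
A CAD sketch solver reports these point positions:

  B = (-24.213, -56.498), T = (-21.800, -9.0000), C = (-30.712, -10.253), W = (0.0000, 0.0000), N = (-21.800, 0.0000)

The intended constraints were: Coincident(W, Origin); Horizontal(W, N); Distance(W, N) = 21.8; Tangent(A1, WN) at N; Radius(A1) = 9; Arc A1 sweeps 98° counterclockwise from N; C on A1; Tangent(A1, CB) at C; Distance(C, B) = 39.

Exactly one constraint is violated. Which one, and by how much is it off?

Distance(C, B) = 39 — off by 7.70.

W = (0.00, 0.00) ✓; W.y = 0.00, N.y = 0.00 ✓; |WN| = 21.80 ✓; ∠(TN, NW) = 90.00° ✓; |TN| = 9.000 ✓; bearing(T→C) − bearing(T→N) = 98.00° ✓; |TC| = 9.000 ✓; ∠(TC, CB) = 90.00° ✓; |CB| = 46.70 ✗.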